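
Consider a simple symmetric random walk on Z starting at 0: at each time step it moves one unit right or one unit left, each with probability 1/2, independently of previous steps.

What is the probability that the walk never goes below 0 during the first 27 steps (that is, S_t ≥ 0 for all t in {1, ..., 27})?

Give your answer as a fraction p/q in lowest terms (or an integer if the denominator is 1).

Answer: 5014575/33554432

Derivation:
Let f(t,s) = #length-t paths at position s with S_1..S_t all ≥ 0.
f(t,s) = f(t-1,s-1) + f(t-1,s+1) for s ≥ 0; f(t,s) = 0 for s < 0.
t=0: f(0,0)=1
t=1: f(1,1)=1
t=2: f(2,0)=1 f(2,2)=1
t=3: f(3,1)=2 f(3,3)=1
t=4: f(4,0)=2 f(4,2)=3 f(4,4)=1
t=5: f(5,1)=5 f(5,3)=4 f(5,5)=1
t=6: f(6,0)=5 f(6,2)=9 f(6,4)=5 f(6,6)=1
t=7: f(7,1)=14 f(7,3)=14 f(7,5)=6 f(7,7)=1
t=8: f(8,0)=14 f(8,2)=28 f(8,4)=20 f(8,6)=7 f(8,8)=1
t=9: f(9,1)=42 f(9,3)=48 f(9,5)=27 f(9,7)=8 f(9,9)=1
t=10: f(10,0)=42 f(10,2)=90 f(10,4)=75 f(10,6)=35 f(10,8)=9 f(10,10)=1
t=11: f(11,1)=132 f(11,3)=165 f(11,5)=110 f(11,7)=44 f(11,9)=10 f(11,11)=1
t=12: f(12,0)=132 f(12,2)=297 f(12,4)=275 f(12,6)=154 f(12,8)=54 f(12,10)=11 f(12,12)=1
t=13: f(13,1)=429 f(13,3)=572 f(13,5)=429 f(13,7)=208 f(13,9)=65 f(13,11)=12 f(13,13)=1
t=14: f(14,0)=429 f(14,2)=1001 f(14,4)=1001 f(14,6)=637 f(14,8)=273 f(14,10)=77 f(14,12)=13 f(14,14)=1
t=15: f(15,1)=1430 f(15,3)=2002 f(15,5)=1638 f(15,7)=910 f(15,9)=350 f(15,11)=90 f(15,13)=14 f(15,15)=1
t=16: f(16,0)=1430 f(16,2)=3432 f(16,4)=3640 f(16,6)=2548 f(16,8)=1260 f(16,10)=440 f(16,12)=104 f(16,14)=15 f(16,16)=1
t=17: f(17,1)=4862 f(17,3)=7072 f(17,5)=6188 f(17,7)=3808 f(17,9)=1700 f(17,11)=544 f(17,13)=119 f(17,15)=16 f(17,17)=1
t=18: f(18,0)=4862 f(18,2)=11934 f(18,4)=13260 f(18,6)=9996 f(18,8)=5508 f(18,10)=2244 f(18,12)=663 f(18,14)=135 f(18,16)=17 f(18,18)=1
t=19: f(19,1)=16796 f(19,3)=25194 f(19,5)=23256 f(19,7)=15504 f(19,9)=7752 f(19,11)=2907 f(19,13)=798 f(19,15)=152 f(19,17)=18 f(19,19)=1
t=20: f(20,0)=16796 f(20,2)=41990 f(20,4)=48450 f(20,6)=38760 f(20,8)=23256 f(20,10)=10659 f(20,12)=3705 f(20,14)=950 f(20,16)=170 f(20,18)=19 f(20,20)=1
t=21: f(21,1)=58786 f(21,3)=90440 f(21,5)=87210 f(21,7)=62016 f(21,9)=33915 f(21,11)=14364 f(21,13)=4655 f(21,15)=1120 f(21,17)=189 f(21,19)=20 f(21,21)=1
t=22: f(22,0)=58786 f(22,2)=149226 f(22,4)=177650 f(22,6)=149226 f(22,8)=95931 f(22,10)=48279 f(22,12)=19019 f(22,14)=5775 f(22,16)=1309 f(22,18)=209 f(22,20)=21 f(22,22)=1
t=23: f(23,1)=208012 f(23,3)=326876 f(23,5)=326876 f(23,7)=245157 f(23,9)=144210 f(23,11)=67298 f(23,13)=24794 f(23,15)=7084 f(23,17)=1518 f(23,19)=230 f(23,21)=22 f(23,23)=1
t=24: f(24,0)=208012 f(24,2)=534888 f(24,4)=653752 f(24,6)=572033 f(24,8)=389367 f(24,10)=211508 f(24,12)=92092 f(24,14)=31878 f(24,16)=8602 f(24,18)=1748 f(24,20)=252 f(24,22)=23 f(24,24)=1
t=25: f(25,1)=742900 f(25,3)=1188640 f(25,5)=1225785 f(25,7)=961400 f(25,9)=600875 f(25,11)=303600 f(25,13)=123970 f(25,15)=40480 f(25,17)=10350 f(25,19)=2000 f(25,21)=275 f(25,23)=24 f(25,25)=1
t=26: f(26,0)=742900 f(26,2)=1931540 f(26,4)=2414425 f(26,6)=2187185 f(26,8)=1562275 f(26,10)=904475 f(26,12)=427570 f(26,14)=164450 f(26,16)=50830 f(26,18)=12350 f(26,20)=2275 f(26,22)=299 f(26,24)=25 f(26,26)=1
t=27: f(27,1)=2674440 f(27,3)=4345965 f(27,5)=4601610 f(27,7)=3749460 f(27,9)=2466750 f(27,11)=1332045 f(27,13)=592020 f(27,15)=215280 f(27,17)=63180 f(27,19)=14625 f(27,21)=2574 f(27,23)=324 f(27,25)=26 f(27,27)=1
Σ_s f(27,s) = 20058300
P = 20058300/134217728 = 5014575/33554432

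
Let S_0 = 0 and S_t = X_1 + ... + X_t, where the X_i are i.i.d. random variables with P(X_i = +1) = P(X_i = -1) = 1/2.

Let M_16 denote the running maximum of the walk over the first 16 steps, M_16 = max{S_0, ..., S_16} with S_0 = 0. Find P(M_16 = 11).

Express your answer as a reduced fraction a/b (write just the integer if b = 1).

Answer: 15/8192

Derivation:
Let M_16 = max(S_0,...,S_16). Use the reflection principle: for j ≥ 1, #{paths with M_16 ≥ j} = #{S_16 ≥ j} + #{S_16 ≥ j+1}.
By reflection, #{M_16 ≥ 11} = #{S_16 ≥ 11} + #{S_16 ≥ 12} = 137 + 137 = 274.
#{M_16 ≥ 12} = #{S_16 ≥ 12} + #{S_16 ≥ 13} = 137 + 17 = 154.
#{M_16 = 11} = 274 - 154 = 120.
P(M_16 = 11) = 120/65536 = 15/8192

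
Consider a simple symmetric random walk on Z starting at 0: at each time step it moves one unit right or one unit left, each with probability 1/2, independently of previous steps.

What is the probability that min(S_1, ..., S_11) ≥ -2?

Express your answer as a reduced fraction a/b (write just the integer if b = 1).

Let f(t,s) = #length-t paths at position s with S_1..S_t all ≥ -2.
f(t,s) = f(t-1,s-1) + f(t-1,s+1) for s ≥ -2; f(t,s) = 0 for s < -2.
t=0: f(0,0)=1
t=1: f(1,-1)=1 f(1,1)=1
t=2: f(2,-2)=1 f(2,0)=2 f(2,2)=1
t=3: f(3,-1)=3 f(3,1)=3 f(3,3)=1
t=4: f(4,-2)=3 f(4,0)=6 f(4,2)=4 f(4,4)=1
t=5: f(5,-1)=9 f(5,1)=10 f(5,3)=5 f(5,5)=1
t=6: f(6,-2)=9 f(6,0)=19 f(6,2)=15 f(6,4)=6 f(6,6)=1
t=7: f(7,-1)=28 f(7,1)=34 f(7,3)=21 f(7,5)=7 f(7,7)=1
t=8: f(8,-2)=28 f(8,0)=62 f(8,2)=55 f(8,4)=28 f(8,6)=8 f(8,8)=1
t=9: f(9,-1)=90 f(9,1)=117 f(9,3)=83 f(9,5)=36 f(9,7)=9 f(9,9)=1
t=10: f(10,-2)=90 f(10,0)=207 f(10,2)=200 f(10,4)=119 f(10,6)=45 f(10,8)=10 f(10,10)=1
t=11: f(11,-1)=297 f(11,1)=407 f(11,3)=319 f(11,5)=164 f(11,7)=55 f(11,9)=11 f(11,11)=1
Σ_s f(11,s) = 1254
P = 1254/2048 = 627/1024

Answer: 627/1024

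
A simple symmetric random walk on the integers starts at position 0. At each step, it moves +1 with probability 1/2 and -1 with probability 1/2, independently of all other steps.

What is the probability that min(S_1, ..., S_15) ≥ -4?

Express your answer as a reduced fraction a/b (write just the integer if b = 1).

Answer: 25883/32768

Derivation:
Let f(t,s) = #length-t paths at position s with S_1..S_t all ≥ -4.
f(t,s) = f(t-1,s-1) + f(t-1,s+1) for s ≥ -4; f(t,s) = 0 for s < -4.
t=0: f(0,0)=1
t=1: f(1,-1)=1 f(1,1)=1
t=2: f(2,-2)=1 f(2,0)=2 f(2,2)=1
t=3: f(3,-3)=1 f(3,-1)=3 f(3,1)=3 f(3,3)=1
t=4: f(4,-4)=1 f(4,-2)=4 f(4,0)=6 f(4,2)=4 f(4,4)=1
t=5: f(5,-3)=5 f(5,-1)=10 f(5,1)=10 f(5,3)=5 f(5,5)=1
t=6: f(6,-4)=5 f(6,-2)=15 f(6,0)=20 f(6,2)=15 f(6,4)=6 f(6,6)=1
t=7: f(7,-3)=20 f(7,-1)=35 f(7,1)=35 f(7,3)=21 f(7,5)=7 f(7,7)=1
t=8: f(8,-4)=20 f(8,-2)=55 f(8,0)=70 f(8,2)=56 f(8,4)=28 f(8,6)=8 f(8,8)=1
t=9: f(9,-3)=75 f(9,-1)=125 f(9,1)=126 f(9,3)=84 f(9,5)=36 f(9,7)=9 f(9,9)=1
t=10: f(10,-4)=75 f(10,-2)=200 f(10,0)=251 f(10,2)=210 f(10,4)=120 f(10,6)=45 f(10,8)=10 f(10,10)=1
t=11: f(11,-3)=275 f(11,-1)=451 f(11,1)=461 f(11,3)=330 f(11,5)=165 f(11,7)=55 f(11,9)=11 f(11,11)=1
t=12: f(12,-4)=275 f(12,-2)=726 f(12,0)=912 f(12,2)=791 f(12,4)=495 f(12,6)=220 f(12,8)=66 f(12,10)=12 f(12,12)=1
t=13: f(13,-3)=1001 f(13,-1)=1638 f(13,1)=1703 f(13,3)=1286 f(13,5)=715 f(13,7)=286 f(13,9)=78 f(13,11)=13 f(13,13)=1
t=14: f(14,-4)=1001 f(14,-2)=2639 f(14,0)=3341 f(14,2)=2989 f(14,4)=2001 f(14,6)=1001 f(14,8)=364 f(14,10)=91 f(14,12)=14 f(14,14)=1
t=15: f(15,-3)=3640 f(15,-1)=5980 f(15,1)=6330 f(15,3)=4990 f(15,5)=3002 f(15,7)=1365 f(15,9)=455 f(15,11)=105 f(15,13)=15 f(15,15)=1
Σ_s f(15,s) = 25883
P = 25883/32768 = 25883/32768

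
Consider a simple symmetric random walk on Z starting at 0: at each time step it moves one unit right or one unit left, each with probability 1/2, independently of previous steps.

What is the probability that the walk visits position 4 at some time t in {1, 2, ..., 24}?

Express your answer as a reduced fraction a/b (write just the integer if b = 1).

Count via complement. Let g(t,s) = #length-t paths at position s with S_1..S_t all ≠ 4.
g(t,s) = g(t-1,s-1) + g(t-1,s+1) for s ≠ 4; g(t,4) = 0.
t=0: g(0,0)=1
t=1: g(1,-1)=1 g(1,1)=1
t=2: g(2,-2)=1 g(2,0)=2 g(2,2)=1
t=3: g(3,-3)=1 g(3,-1)=3 g(3,1)=3 g(3,3)=1
t=4: g(4,-4)=1 g(4,-2)=4 g(4,0)=6 g(4,2)=4
t=5: g(5,-5)=1 g(5,-3)=5 g(5,-1)=10 g(5,1)=10 g(5,3)=4
t=6: g(6,-6)=1 g(6,-4)=6 g(6,-2)=15 g(6,0)=20 g(6,2)=14
t=7: g(7,-7)=1 g(7,-5)=7 g(7,-3)=21 g(7,-1)=35 g(7,1)=34 g(7,3)=14
t=8: g(8,-8)=1 g(8,-6)=8 g(8,-4)=28 g(8,-2)=56 g(8,0)=69 g(8,2)=48
t=9: g(9,-9)=1 g(9,-7)=9 g(9,-5)=36 g(9,-3)=84 g(9,-1)=125 g(9,1)=117 g(9,3)=48
t=10: g(10,-10)=1 g(10,-8)=10 g(10,-6)=45 g(10,-4)=120 g(10,-2)=209 g(10,0)=242 g(10,2)=165
t=11: g(11,-11)=1 g(11,-9)=11 g(11,-7)=55 g(11,-5)=165 g(11,-3)=329 g(11,-1)=451 g(11,1)=407 g(11,3)=165
t=12: g(12,-12)=1 g(12,-10)=12 g(12,-8)=66 g(12,-6)=220 g(12,-4)=494 g(12,-2)=780 g(12,0)=858 g(12,2)=572
t=13: g(13,-13)=1 g(13,-11)=13 g(13,-9)=78 g(13,-7)=286 g(13,-5)=714 g(13,-3)=1274 g(13,-1)=1638 g(13,1)=1430 g(13,3)=572
t=14: g(14,-14)=1 g(14,-12)=14 g(14,-10)=91 g(14,-8)=364 g(14,-6)=1000 g(14,-4)=1988 g(14,-2)=2912 g(14,0)=3068 g(14,2)=2002
t=15: g(15,-15)=1 g(15,-13)=15 g(15,-11)=105 g(15,-9)=455 g(15,-7)=1364 g(15,-5)=2988 g(15,-3)=4900 g(15,-1)=5980 g(15,1)=5070 g(15,3)=2002
t=16: g(16,-16)=1 g(16,-14)=16 g(16,-12)=120 g(16,-10)=560 g(16,-8)=1819 g(16,-6)=4352 g(16,-4)=7888 g(16,-2)=10880 g(16,0)=11050 g(16,2)=7072
t=17: g(17,-17)=1 g(17,-15)=17 g(17,-13)=136 g(17,-11)=680 g(17,-9)=2379 g(17,-7)=6171 g(17,-5)=12240 g(17,-3)=18768 g(17,-1)=21930 g(17,1)=18122 g(17,3)=7072
t=18: g(18,-18)=1 g(18,-16)=18 g(18,-14)=153 g(18,-12)=816 g(18,-10)=3059 g(18,-8)=8550 g(18,-6)=18411 g(18,-4)=31008 g(18,-2)=40698 g(18,0)=40052 g(18,2)=25194
t=19: g(19,-19)=1 g(19,-17)=19 g(19,-15)=171 g(19,-13)=969 g(19,-11)=3875 g(19,-9)=11609 g(19,-7)=26961 g(19,-5)=49419 g(19,-3)=71706 g(19,-1)=80750 g(19,1)=65246 g(19,3)=25194
t=20: g(20,-20)=1 g(20,-18)=20 g(20,-16)=190 g(20,-14)=1140 g(20,-12)=4844 g(20,-10)=15484 g(20,-8)=38570 g(20,-6)=76380 g(20,-4)=121125 g(20,-2)=152456 g(20,0)=145996 g(20,2)=90440
t=21: g(21,-21)=1 g(21,-19)=21 g(21,-17)=210 g(21,-15)=1330 g(21,-13)=5984 g(21,-11)=20328 g(21,-9)=54054 g(21,-7)=114950 g(21,-5)=197505 g(21,-3)=273581 g(21,-1)=298452 g(21,1)=236436 g(21,3)=90440
t=22: g(22,-22)=1 g(22,-20)=22 g(22,-18)=231 g(22,-16)=1540 g(22,-14)=7314 g(22,-12)=26312 g(22,-10)=74382 g(22,-8)=169004 g(22,-6)=312455 g(22,-4)=471086 g(22,-2)=572033 g(22,0)=534888 g(22,2)=326876
t=23: g(23,-23)=1 g(23,-21)=23 g(23,-19)=253 g(23,-17)=1771 g(23,-15)=8854 g(23,-13)=33626 g(23,-11)=100694 g(23,-9)=243386 g(23,-7)=481459 g(23,-5)=783541 g(23,-3)=1043119 g(23,-1)=1106921 g(23,1)=861764 g(23,3)=326876
t=24: g(24,-24)=1 g(24,-22)=24 g(24,-20)=276 g(24,-18)=2024 g(24,-16)=10625 g(24,-14)=42480 g(24,-12)=134320 g(24,-10)=344080 g(24,-8)=724845 g(24,-6)=1265000 g(24,-4)=1826660 g(24,-2)=2150040 g(24,0)=1968685 g(24,2)=1188640
Paths never hitting 4: Σ_s g(24,s) = 9657700
Paths hitting 4: 2^24 - 9657700 = 7119516
P = 7119516/16777216 = 1779879/4194304

Answer: 1779879/4194304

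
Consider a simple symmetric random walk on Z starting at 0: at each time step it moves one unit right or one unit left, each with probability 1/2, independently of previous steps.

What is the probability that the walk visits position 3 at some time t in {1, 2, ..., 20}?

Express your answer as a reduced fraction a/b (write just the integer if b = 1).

Count via complement. Let g(t,s) = #length-t paths at position s with S_1..S_t all ≠ 3.
g(t,s) = g(t-1,s-1) + g(t-1,s+1) for s ≠ 3; g(t,3) = 0.
t=0: g(0,0)=1
t=1: g(1,-1)=1 g(1,1)=1
t=2: g(2,-2)=1 g(2,0)=2 g(2,2)=1
t=3: g(3,-3)=1 g(3,-1)=3 g(3,1)=3
t=4: g(4,-4)=1 g(4,-2)=4 g(4,0)=6 g(4,2)=3
t=5: g(5,-5)=1 g(5,-3)=5 g(5,-1)=10 g(5,1)=9
t=6: g(6,-6)=1 g(6,-4)=6 g(6,-2)=15 g(6,0)=19 g(6,2)=9
t=7: g(7,-7)=1 g(7,-5)=7 g(7,-3)=21 g(7,-1)=34 g(7,1)=28
t=8: g(8,-8)=1 g(8,-6)=8 g(8,-4)=28 g(8,-2)=55 g(8,0)=62 g(8,2)=28
t=9: g(9,-9)=1 g(9,-7)=9 g(9,-5)=36 g(9,-3)=83 g(9,-1)=117 g(9,1)=90
t=10: g(10,-10)=1 g(10,-8)=10 g(10,-6)=45 g(10,-4)=119 g(10,-2)=200 g(10,0)=207 g(10,2)=90
t=11: g(11,-11)=1 g(11,-9)=11 g(11,-7)=55 g(11,-5)=164 g(11,-3)=319 g(11,-1)=407 g(11,1)=297
t=12: g(12,-12)=1 g(12,-10)=12 g(12,-8)=66 g(12,-6)=219 g(12,-4)=483 g(12,-2)=726 g(12,0)=704 g(12,2)=297
t=13: g(13,-13)=1 g(13,-11)=13 g(13,-9)=78 g(13,-7)=285 g(13,-5)=702 g(13,-3)=1209 g(13,-1)=1430 g(13,1)=1001
t=14: g(14,-14)=1 g(14,-12)=14 g(14,-10)=91 g(14,-8)=363 g(14,-6)=987 g(14,-4)=1911 g(14,-2)=2639 g(14,0)=2431 g(14,2)=1001
t=15: g(15,-15)=1 g(15,-13)=15 g(15,-11)=105 g(15,-9)=454 g(15,-7)=1350 g(15,-5)=2898 g(15,-3)=4550 g(15,-1)=5070 g(15,1)=3432
t=16: g(16,-16)=1 g(16,-14)=16 g(16,-12)=120 g(16,-10)=559 g(16,-8)=1804 g(16,-6)=4248 g(16,-4)=7448 g(16,-2)=9620 g(16,0)=8502 g(16,2)=3432
t=17: g(17,-17)=1 g(17,-15)=17 g(17,-13)=136 g(17,-11)=679 g(17,-9)=2363 g(17,-7)=6052 g(17,-5)=11696 g(17,-3)=17068 g(17,-1)=18122 g(17,1)=11934
t=18: g(18,-18)=1 g(18,-16)=18 g(18,-14)=153 g(18,-12)=815 g(18,-10)=3042 g(18,-8)=8415 g(18,-6)=17748 g(18,-4)=28764 g(18,-2)=35190 g(18,0)=30056 g(18,2)=11934
t=19: g(19,-19)=1 g(19,-17)=19 g(19,-15)=171 g(19,-13)=968 g(19,-11)=3857 g(19,-9)=11457 g(19,-7)=26163 g(19,-5)=46512 g(19,-3)=63954 g(19,-1)=65246 g(19,1)=41990
t=20: g(20,-20)=1 g(20,-18)=20 g(20,-16)=190 g(20,-14)=1139 g(20,-12)=4825 g(20,-10)=15314 g(20,-8)=37620 g(20,-6)=72675 g(20,-4)=110466 g(20,-2)=129200 g(20,0)=107236 g(20,2)=41990
Paths never hitting 3: Σ_s g(20,s) = 520676
Paths hitting 3: 2^20 - 520676 = 527900
P = 527900/1048576 = 131975/262144

Answer: 131975/262144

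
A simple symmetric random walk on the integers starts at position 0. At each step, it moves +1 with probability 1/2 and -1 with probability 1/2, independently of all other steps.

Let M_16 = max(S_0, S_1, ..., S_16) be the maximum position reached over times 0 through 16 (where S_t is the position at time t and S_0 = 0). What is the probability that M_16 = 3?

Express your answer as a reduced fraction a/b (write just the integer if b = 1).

Answer: 1001/8192

Derivation:
Let M_16 = max(S_0,...,S_16). Use the reflection principle: for j ≥ 1, #{paths with M_16 ≥ j} = #{S_16 ≥ j} + #{S_16 ≥ j+1}.
By reflection, #{M_16 ≥ 3} = #{S_16 ≥ 3} + #{S_16 ≥ 4} = 14893 + 14893 = 29786.
#{M_16 ≥ 4} = #{S_16 ≥ 4} + #{S_16 ≥ 5} = 14893 + 6885 = 21778.
#{M_16 = 3} = 29786 - 21778 = 8008.
P(M_16 = 3) = 8008/65536 = 1001/8192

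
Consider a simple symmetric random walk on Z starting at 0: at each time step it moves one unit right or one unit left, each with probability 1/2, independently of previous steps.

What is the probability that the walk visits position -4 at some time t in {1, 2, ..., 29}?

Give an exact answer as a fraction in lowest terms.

Count via complement. Let g(t,s) = #length-t paths at position s with S_1..S_t all ≠ -4.
g(t,s) = g(t-1,s-1) + g(t-1,s+1) for s ≠ -4; g(t,-4) = 0.
t=0: g(0,0)=1
t=1: g(1,-1)=1 g(1,1)=1
t=2: g(2,-2)=1 g(2,0)=2 g(2,2)=1
t=3: g(3,-3)=1 g(3,-1)=3 g(3,1)=3 g(3,3)=1
t=4: g(4,-2)=4 g(4,0)=6 g(4,2)=4 g(4,4)=1
t=5: g(5,-3)=4 g(5,-1)=10 g(5,1)=10 g(5,3)=5 g(5,5)=1
t=6: g(6,-2)=14 g(6,0)=20 g(6,2)=15 g(6,4)=6 g(6,6)=1
t=7: g(7,-3)=14 g(7,-1)=34 g(7,1)=35 g(7,3)=21 g(7,5)=7 g(7,7)=1
t=8: g(8,-2)=48 g(8,0)=69 g(8,2)=56 g(8,4)=28 g(8,6)=8 g(8,8)=1
t=9: g(9,-3)=48 g(9,-1)=117 g(9,1)=125 g(9,3)=84 g(9,5)=36 g(9,7)=9 g(9,9)=1
t=10: g(10,-2)=165 g(10,0)=242 g(10,2)=209 g(10,4)=120 g(10,6)=45 g(10,8)=10 g(10,10)=1
t=11: g(11,-3)=165 g(11,-1)=407 g(11,1)=451 g(11,3)=329 g(11,5)=165 g(11,7)=55 g(11,9)=11 g(11,11)=1
t=12: g(12,-2)=572 g(12,0)=858 g(12,2)=780 g(12,4)=494 g(12,6)=220 g(12,8)=66 g(12,10)=12 g(12,12)=1
t=13: g(13,-3)=572 g(13,-1)=1430 g(13,1)=1638 g(13,3)=1274 g(13,5)=714 g(13,7)=286 g(13,9)=78 g(13,11)=13 g(13,13)=1
t=14: g(14,-2)=2002 g(14,0)=3068 g(14,2)=2912 g(14,4)=1988 g(14,6)=1000 g(14,8)=364 g(14,10)=91 g(14,12)=14 g(14,14)=1
t=15: g(15,-3)=2002 g(15,-1)=5070 g(15,1)=5980 g(15,3)=4900 g(15,5)=2988 g(15,7)=1364 g(15,9)=455 g(15,11)=105 g(15,13)=15 g(15,15)=1
t=16: g(16,-2)=7072 g(16,0)=11050 g(16,2)=10880 g(16,4)=7888 g(16,6)=4352 g(16,8)=1819 g(16,10)=560 g(16,12)=120 g(16,14)=16 g(16,16)=1
t=17: g(17,-3)=7072 g(17,-1)=18122 g(17,1)=21930 g(17,3)=18768 g(17,5)=12240 g(17,7)=6171 g(17,9)=2379 g(17,11)=680 g(17,13)=136 g(17,15)=17 g(17,17)=1
t=18: g(18,-2)=25194 g(18,0)=40052 g(18,2)=40698 g(18,4)=31008 g(18,6)=18411 g(18,8)=8550 g(18,10)=3059 g(18,12)=816 g(18,14)=153 g(18,16)=18 g(18,18)=1
t=19: g(19,-3)=25194 g(19,-1)=65246 g(19,1)=80750 g(19,3)=71706 g(19,5)=49419 g(19,7)=26961 g(19,9)=11609 g(19,11)=3875 g(19,13)=969 g(19,15)=171 g(19,17)=19 g(19,19)=1
t=20: g(20,-2)=90440 g(20,0)=145996 g(20,2)=152456 g(20,4)=121125 g(20,6)=76380 g(20,8)=38570 g(20,10)=15484 g(20,12)=4844 g(20,14)=1140 g(20,16)=190 g(20,18)=20 g(20,20)=1
t=21: g(21,-3)=90440 g(21,-1)=236436 g(21,1)=298452 g(21,3)=273581 g(21,5)=197505 g(21,7)=114950 g(21,9)=54054 g(21,11)=20328 g(21,13)=5984 g(21,15)=1330 g(21,17)=210 g(21,19)=21 g(21,21)=1
t=22: g(22,-2)=326876 g(22,0)=534888 g(22,2)=572033 g(22,4)=471086 g(22,6)=312455 g(22,8)=169004 g(22,10)=74382 g(22,12)=26312 g(22,14)=7314 g(22,16)=1540 g(22,18)=231 g(22,20)=22 g(22,22)=1
t=23: g(23,-3)=326876 g(23,-1)=861764 g(23,1)=1106921 g(23,3)=1043119 g(23,5)=783541 g(23,7)=481459 g(23,9)=243386 g(23,11)=100694 g(23,13)=33626 g(23,15)=8854 g(23,17)=1771 g(23,19)=253 g(23,21)=23 g(23,23)=1
t=24: g(24,-2)=1188640 g(24,0)=1968685 g(24,2)=2150040 g(24,4)=1826660 g(24,6)=1265000 g(24,8)=724845 g(24,10)=344080 g(24,12)=134320 g(24,14)=42480 g(24,16)=10625 g(24,18)=2024 g(24,20)=276 g(24,22)=24 g(24,24)=1
t=25: g(25,-3)=1188640 g(25,-1)=3157325 g(25,1)=4118725 g(25,3)=3976700 g(25,5)=3091660 g(25,7)=1989845 g(25,9)=1068925 g(25,11)=478400 g(25,13)=176800 g(25,15)=53105 g(25,17)=12649 g(25,19)=2300 g(25,21)=300 g(25,23)=25 g(25,25)=1
t=26: g(26,-2)=4345965 g(26,0)=7276050 g(26,2)=8095425 g(26,4)=7068360 g(26,6)=5081505 g(26,8)=3058770 g(26,10)=1547325 g(26,12)=655200 g(26,14)=229905 g(26,16)=65754 g(26,18)=14949 g(26,20)=2600 g(26,22)=325 g(26,24)=26 g(26,26)=1
t=27: g(27,-3)=4345965 g(27,-1)=11622015 g(27,1)=15371475 g(27,3)=15163785 g(27,5)=12149865 g(27,7)=8140275 g(27,9)=4606095 g(27,11)=2202525 g(27,13)=885105 g(27,15)=295659 g(27,17)=80703 g(27,19)=17549 g(27,21)=2925 g(27,23)=351 g(27,25)=27 g(27,27)=1
t=28: g(28,-2)=15967980 g(28,0)=26993490 g(28,2)=30535260 g(28,4)=27313650 g(28,6)=20290140 g(28,8)=12746370 g(28,10)=6808620 g(28,12)=3087630 g(28,14)=1180764 g(28,16)=376362 g(28,18)=98252 g(28,20)=20474 g(28,22)=3276 g(28,24)=378 g(28,26)=28 g(28,28)=1
t=29: g(29,-3)=15967980 g(29,-1)=42961470 g(29,1)=57528750 g(29,3)=57848910 g(29,5)=47603790 g(29,7)=33036510 g(29,9)=19554990 g(29,11)=9896250 g(29,13)=4268394 g(29,15)=1557126 g(29,17)=474614 g(29,19)=118726 g(29,21)=23750 g(29,23)=3654 g(29,25)=406 g(29,27)=29 g(29,29)=1
Paths never hitting -4: Σ_s g(29,s) = 290845350
Paths hitting -4: 2^29 - 290845350 = 246025562
P = 246025562/536870912 = 123012781/268435456

Answer: 123012781/268435456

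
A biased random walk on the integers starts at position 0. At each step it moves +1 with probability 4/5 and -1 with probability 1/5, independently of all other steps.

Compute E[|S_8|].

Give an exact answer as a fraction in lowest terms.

Answer: 378664/78125

Derivation:
S_8 takes values m ≡ 0 (mod 2) with |m| ≤ 8; P(S_8=m) = C(8,(8+m)/2) · (4/5)^((8+m)/2) · (1/5)^((8-m)/2).
Distribution: P(S=-8)=1/390625, P(S=-6)=32/390625, P(S=-4)=448/390625, P(S=-2)=3584/390625, P(S=0)=3584/78125, P(S=2)=57344/390625, P(S=4)=114688/390625, P(S=6)=131072/390625, P(S=8)=65536/390625
E[|S_8|] = Σ_m |m|·P(S_8=m) = 378664/78125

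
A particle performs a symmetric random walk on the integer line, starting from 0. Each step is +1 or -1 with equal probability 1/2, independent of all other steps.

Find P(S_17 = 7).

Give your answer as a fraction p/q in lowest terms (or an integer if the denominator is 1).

Answer: 1547/32768

Derivation:
To reach position 7 after 17 steps: need 12 steps of +1 and 5 of -1.
Favorable paths: C(17,12) = 6188
Total paths: 2^17 = 131072
P = 6188/131072 = 1547/32768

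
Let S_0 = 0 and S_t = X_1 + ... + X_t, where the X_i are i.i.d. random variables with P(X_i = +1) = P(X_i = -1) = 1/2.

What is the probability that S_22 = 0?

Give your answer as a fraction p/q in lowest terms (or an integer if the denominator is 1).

Answer: 88179/524288

Derivation:
To return to 0 after 22 steps: need exactly 11 steps of +1 and 11 of -1.
Favorable paths: C(22,11) = 705432
Total paths: 2^22 = 4194304
P = 705432/4194304 = 88179/524288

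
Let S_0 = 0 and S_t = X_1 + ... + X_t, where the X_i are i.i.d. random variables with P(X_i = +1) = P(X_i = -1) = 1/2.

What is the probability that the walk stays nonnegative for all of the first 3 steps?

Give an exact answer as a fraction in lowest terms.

Answer: 3/8

Derivation:
Let f(t,s) = #length-t paths at position s with S_1..S_t all ≥ 0.
f(t,s) = f(t-1,s-1) + f(t-1,s+1) for s ≥ 0; f(t,s) = 0 for s < 0.
t=0: f(0,0)=1
t=1: f(1,1)=1
t=2: f(2,0)=1 f(2,2)=1
t=3: f(3,1)=2 f(3,3)=1
Σ_s f(3,s) = 3
P = 3/8 = 3/8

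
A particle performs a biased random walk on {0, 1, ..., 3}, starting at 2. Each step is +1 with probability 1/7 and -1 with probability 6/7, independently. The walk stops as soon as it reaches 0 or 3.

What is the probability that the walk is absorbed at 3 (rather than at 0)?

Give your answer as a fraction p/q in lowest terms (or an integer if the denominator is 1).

Answer: 7/43

Derivation:
Biased walk: p = 1/7, q = 6/7, r = q/p = 6
Gambler's ruin: P(hit 3 before 0 | start at 2) = (1 - r^a)/(1 - r^N)
r^2 = 36; r^3 = 216
P = (1 - 36) / (1 - 216) = -35 / -215 = 7/43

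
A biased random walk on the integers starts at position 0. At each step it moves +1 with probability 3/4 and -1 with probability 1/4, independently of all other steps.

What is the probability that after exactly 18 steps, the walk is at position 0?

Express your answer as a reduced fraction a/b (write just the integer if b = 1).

Answer: 239246865/17179869184

Derivation:
To be at 0 after 18 steps: need exactly 9 steps of +1 and 9 of -1.
Number of such sequences: C(18,9) = 48620
Each has probability (3/4)^9 · (1/4)^9 = 19683/68719476736
P = 48620 · 19683/68719476736 = 239246865/17179869184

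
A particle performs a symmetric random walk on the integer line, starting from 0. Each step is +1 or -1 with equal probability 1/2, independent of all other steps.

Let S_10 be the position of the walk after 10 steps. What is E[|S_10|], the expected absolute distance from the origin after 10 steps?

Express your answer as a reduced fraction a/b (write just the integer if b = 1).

S_10 takes values m ≡ 0 (mod 2) with |m| ≤ 10; P(S_10=m) = C(10,(10+m)/2)/2^10.
Total paths: 2^10 = 1024
Distribution: P(S=-10)=1/1024, P(S=-8)=10/1024, P(S=-6)=45/1024, P(S=-4)=120/1024, P(S=-2)=210/1024, P(S=0)=252/1024, P(S=2)=210/1024, P(S=4)=120/1024, P(S=6)=45/1024, P(S=8)=10/1024, P(S=10)=1/1024
E[|S_10|] = Σ_m |m|·P(S_10=m) = 2520/1024 = 315/128

Answer: 315/128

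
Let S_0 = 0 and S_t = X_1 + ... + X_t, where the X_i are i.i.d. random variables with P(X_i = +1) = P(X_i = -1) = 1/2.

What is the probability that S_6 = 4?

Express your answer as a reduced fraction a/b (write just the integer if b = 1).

Answer: 3/32

Derivation:
To reach position 4 after 6 steps: need 5 steps of +1 and 1 of -1.
Favorable paths: C(6,5) = 6
Total paths: 2^6 = 64
P = 6/64 = 3/32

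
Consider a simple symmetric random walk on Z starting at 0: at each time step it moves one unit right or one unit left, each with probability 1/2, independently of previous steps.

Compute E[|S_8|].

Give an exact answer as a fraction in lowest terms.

Answer: 35/16

Derivation:
S_8 takes values m ≡ 0 (mod 2) with |m| ≤ 8; P(S_8=m) = C(8,(8+m)/2)/2^8.
Total paths: 2^8 = 256
Distribution: P(S=-8)=1/256, P(S=-6)=8/256, P(S=-4)=28/256, P(S=-2)=56/256, P(S=0)=70/256, P(S=2)=56/256, P(S=4)=28/256, P(S=6)=8/256, P(S=8)=1/256
E[|S_8|] = Σ_m |m|·P(S_8=m) = 560/256 = 35/16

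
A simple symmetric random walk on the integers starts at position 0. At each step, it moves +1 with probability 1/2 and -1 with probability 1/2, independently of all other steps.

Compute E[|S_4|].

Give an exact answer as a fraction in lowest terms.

S_4 takes values m ≡ 0 (mod 2) with |m| ≤ 4; P(S_4=m) = C(4,(4+m)/2)/2^4.
Total paths: 2^4 = 16
Distribution: P(S=-4)=1/16, P(S=-2)=4/16, P(S=0)=6/16, P(S=2)=4/16, P(S=4)=1/16
E[|S_4|] = Σ_m |m|·P(S_4=m) = 24/16 = 3/2

Answer: 3/2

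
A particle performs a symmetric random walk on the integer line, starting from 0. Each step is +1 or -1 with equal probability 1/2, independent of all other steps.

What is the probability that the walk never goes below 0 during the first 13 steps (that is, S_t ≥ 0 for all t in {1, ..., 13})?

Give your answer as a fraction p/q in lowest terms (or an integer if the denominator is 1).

Answer: 429/2048

Derivation:
Let f(t,s) = #length-t paths at position s with S_1..S_t all ≥ 0.
f(t,s) = f(t-1,s-1) + f(t-1,s+1) for s ≥ 0; f(t,s) = 0 for s < 0.
t=0: f(0,0)=1
t=1: f(1,1)=1
t=2: f(2,0)=1 f(2,2)=1
t=3: f(3,1)=2 f(3,3)=1
t=4: f(4,0)=2 f(4,2)=3 f(4,4)=1
t=5: f(5,1)=5 f(5,3)=4 f(5,5)=1
t=6: f(6,0)=5 f(6,2)=9 f(6,4)=5 f(6,6)=1
t=7: f(7,1)=14 f(7,3)=14 f(7,5)=6 f(7,7)=1
t=8: f(8,0)=14 f(8,2)=28 f(8,4)=20 f(8,6)=7 f(8,8)=1
t=9: f(9,1)=42 f(9,3)=48 f(9,5)=27 f(9,7)=8 f(9,9)=1
t=10: f(10,0)=42 f(10,2)=90 f(10,4)=75 f(10,6)=35 f(10,8)=9 f(10,10)=1
t=11: f(11,1)=132 f(11,3)=165 f(11,5)=110 f(11,7)=44 f(11,9)=10 f(11,11)=1
t=12: f(12,0)=132 f(12,2)=297 f(12,4)=275 f(12,6)=154 f(12,8)=54 f(12,10)=11 f(12,12)=1
t=13: f(13,1)=429 f(13,3)=572 f(13,5)=429 f(13,7)=208 f(13,9)=65 f(13,11)=12 f(13,13)=1
Σ_s f(13,s) = 1716
P = 1716/8192 = 429/2048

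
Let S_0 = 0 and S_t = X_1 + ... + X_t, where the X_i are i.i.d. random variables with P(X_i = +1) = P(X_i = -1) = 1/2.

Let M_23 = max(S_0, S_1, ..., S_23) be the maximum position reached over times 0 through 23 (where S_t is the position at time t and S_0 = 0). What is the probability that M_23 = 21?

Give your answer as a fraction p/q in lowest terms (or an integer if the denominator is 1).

Let M_23 = max(S_0,...,S_23). Use the reflection principle: for j ≥ 1, #{paths with M_23 ≥ j} = #{S_23 ≥ j} + #{S_23 ≥ j+1}.
By reflection, #{M_23 ≥ 21} = #{S_23 ≥ 21} + #{S_23 ≥ 22} = 24 + 1 = 25.
#{M_23 ≥ 22} = #{S_23 ≥ 22} + #{S_23 ≥ 23} = 1 + 1 = 2.
#{M_23 = 21} = 25 - 2 = 23.
P(M_23 = 21) = 23/8388608 = 23/8388608

Answer: 23/8388608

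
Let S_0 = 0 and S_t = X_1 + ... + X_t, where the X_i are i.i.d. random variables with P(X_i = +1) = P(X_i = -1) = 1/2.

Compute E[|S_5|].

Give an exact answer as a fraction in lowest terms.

Answer: 15/8

Derivation:
S_5 takes values m ≡ 1 (mod 2) with |m| ≤ 5; P(S_5=m) = C(5,(5+m)/2)/2^5.
Total paths: 2^5 = 32
Distribution: P(S=-5)=1/32, P(S=-3)=5/32, P(S=-1)=10/32, P(S=1)=10/32, P(S=3)=5/32, P(S=5)=1/32
E[|S_5|] = Σ_m |m|·P(S_5=m) = 60/32 = 15/8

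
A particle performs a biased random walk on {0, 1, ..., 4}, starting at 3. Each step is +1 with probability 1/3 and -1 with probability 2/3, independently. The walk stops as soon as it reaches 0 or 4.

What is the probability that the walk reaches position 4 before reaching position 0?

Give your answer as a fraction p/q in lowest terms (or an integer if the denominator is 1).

Biased walk: p = 1/3, q = 2/3, r = q/p = 2
Gambler's ruin: P(hit 4 before 0 | start at 3) = (1 - r^a)/(1 - r^N)
r^3 = 8; r^4 = 16
P = (1 - 8) / (1 - 16) = -7 / -15 = 7/15

Answer: 7/15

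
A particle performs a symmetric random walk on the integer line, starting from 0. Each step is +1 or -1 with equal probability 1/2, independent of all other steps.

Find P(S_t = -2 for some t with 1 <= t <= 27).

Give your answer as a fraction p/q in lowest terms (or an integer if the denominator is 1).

Count via complement. Let g(t,s) = #length-t paths at position s with S_1..S_t all ≠ -2.
g(t,s) = g(t-1,s-1) + g(t-1,s+1) for s ≠ -2; g(t,-2) = 0.
t=0: g(0,0)=1
t=1: g(1,-1)=1 g(1,1)=1
t=2: g(2,0)=2 g(2,2)=1
t=3: g(3,-1)=2 g(3,1)=3 g(3,3)=1
t=4: g(4,0)=5 g(4,2)=4 g(4,4)=1
t=5: g(5,-1)=5 g(5,1)=9 g(5,3)=5 g(5,5)=1
t=6: g(6,0)=14 g(6,2)=14 g(6,4)=6 g(6,6)=1
t=7: g(7,-1)=14 g(7,1)=28 g(7,3)=20 g(7,5)=7 g(7,7)=1
t=8: g(8,0)=42 g(8,2)=48 g(8,4)=27 g(8,6)=8 g(8,8)=1
t=9: g(9,-1)=42 g(9,1)=90 g(9,3)=75 g(9,5)=35 g(9,7)=9 g(9,9)=1
t=10: g(10,0)=132 g(10,2)=165 g(10,4)=110 g(10,6)=44 g(10,8)=10 g(10,10)=1
t=11: g(11,-1)=132 g(11,1)=297 g(11,3)=275 g(11,5)=154 g(11,7)=54 g(11,9)=11 g(11,11)=1
t=12: g(12,0)=429 g(12,2)=572 g(12,4)=429 g(12,6)=208 g(12,8)=65 g(12,10)=12 g(12,12)=1
t=13: g(13,-1)=429 g(13,1)=1001 g(13,3)=1001 g(13,5)=637 g(13,7)=273 g(13,9)=77 g(13,11)=13 g(13,13)=1
t=14: g(14,0)=1430 g(14,2)=2002 g(14,4)=1638 g(14,6)=910 g(14,8)=350 g(14,10)=90 g(14,12)=14 g(14,14)=1
t=15: g(15,-1)=1430 g(15,1)=3432 g(15,3)=3640 g(15,5)=2548 g(15,7)=1260 g(15,9)=440 g(15,11)=104 g(15,13)=15 g(15,15)=1
t=16: g(16,0)=4862 g(16,2)=7072 g(16,4)=6188 g(16,6)=3808 g(16,8)=1700 g(16,10)=544 g(16,12)=119 g(16,14)=16 g(16,16)=1
t=17: g(17,-1)=4862 g(17,1)=11934 g(17,3)=13260 g(17,5)=9996 g(17,7)=5508 g(17,9)=2244 g(17,11)=663 g(17,13)=135 g(17,15)=17 g(17,17)=1
t=18: g(18,0)=16796 g(18,2)=25194 g(18,4)=23256 g(18,6)=15504 g(18,8)=7752 g(18,10)=2907 g(18,12)=798 g(18,14)=152 g(18,16)=18 g(18,18)=1
t=19: g(19,-1)=16796 g(19,1)=41990 g(19,3)=48450 g(19,5)=38760 g(19,7)=23256 g(19,9)=10659 g(19,11)=3705 g(19,13)=950 g(19,15)=170 g(19,17)=19 g(19,19)=1
t=20: g(20,0)=58786 g(20,2)=90440 g(20,4)=87210 g(20,6)=62016 g(20,8)=33915 g(20,10)=14364 g(20,12)=4655 g(20,14)=1120 g(20,16)=189 g(20,18)=20 g(20,20)=1
t=21: g(21,-1)=58786 g(21,1)=149226 g(21,3)=177650 g(21,5)=149226 g(21,7)=95931 g(21,9)=48279 g(21,11)=19019 g(21,13)=5775 g(21,15)=1309 g(21,17)=209 g(21,19)=21 g(21,21)=1
t=22: g(22,0)=208012 g(22,2)=326876 g(22,4)=326876 g(22,6)=245157 g(22,8)=144210 g(22,10)=67298 g(22,12)=24794 g(22,14)=7084 g(22,16)=1518 g(22,18)=230 g(22,20)=22 g(22,22)=1
t=23: g(23,-1)=208012 g(23,1)=534888 g(23,3)=653752 g(23,5)=572033 g(23,7)=389367 g(23,9)=211508 g(23,11)=92092 g(23,13)=31878 g(23,15)=8602 g(23,17)=1748 g(23,19)=252 g(23,21)=23 g(23,23)=1
t=24: g(24,0)=742900 g(24,2)=1188640 g(24,4)=1225785 g(24,6)=961400 g(24,8)=600875 g(24,10)=303600 g(24,12)=123970 g(24,14)=40480 g(24,16)=10350 g(24,18)=2000 g(24,20)=275 g(24,22)=24 g(24,24)=1
t=25: g(25,-1)=742900 g(25,1)=1931540 g(25,3)=2414425 g(25,5)=2187185 g(25,7)=1562275 g(25,9)=904475 g(25,11)=427570 g(25,13)=164450 g(25,15)=50830 g(25,17)=12350 g(25,19)=2275 g(25,21)=299 g(25,23)=25 g(25,25)=1
t=26: g(26,0)=2674440 g(26,2)=4345965 g(26,4)=4601610 g(26,6)=3749460 g(26,8)=2466750 g(26,10)=1332045 g(26,12)=592020 g(26,14)=215280 g(26,16)=63180 g(26,18)=14625 g(26,20)=2574 g(26,22)=324 g(26,24)=26 g(26,26)=1
t=27: g(27,-1)=2674440 g(27,1)=7020405 g(27,3)=8947575 g(27,5)=8351070 g(27,7)=6216210 g(27,9)=3798795 g(27,11)=1924065 g(27,13)=807300 g(27,15)=278460 g(27,17)=77805 g(27,19)=17199 g(27,21)=2898 g(27,23)=350 g(27,25)=27 g(27,27)=1
Paths never hitting -2: Σ_s g(27,s) = 40116600
Paths hitting -2: 2^27 - 40116600 = 94101128
P = 94101128/134217728 = 11762641/16777216

Answer: 11762641/16777216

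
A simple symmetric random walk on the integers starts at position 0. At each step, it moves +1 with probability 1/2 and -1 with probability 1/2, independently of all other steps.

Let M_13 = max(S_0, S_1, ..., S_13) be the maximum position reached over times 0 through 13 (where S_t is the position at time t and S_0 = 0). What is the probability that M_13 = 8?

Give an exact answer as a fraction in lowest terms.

Let M_13 = max(S_0,...,S_13). Use the reflection principle: for j ≥ 1, #{paths with M_13 ≥ j} = #{S_13 ≥ j} + #{S_13 ≥ j+1}.
By reflection, #{M_13 ≥ 8} = #{S_13 ≥ 8} + #{S_13 ≥ 9} = 92 + 92 = 184.
#{M_13 ≥ 9} = #{S_13 ≥ 9} + #{S_13 ≥ 10} = 92 + 14 = 106.
#{M_13 = 8} = 184 - 106 = 78.
P(M_13 = 8) = 78/8192 = 39/4096

Answer: 39/4096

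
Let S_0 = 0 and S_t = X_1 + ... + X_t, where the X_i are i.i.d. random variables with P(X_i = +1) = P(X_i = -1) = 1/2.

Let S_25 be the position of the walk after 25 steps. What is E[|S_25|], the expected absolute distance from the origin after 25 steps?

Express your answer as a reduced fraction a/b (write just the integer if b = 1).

Answer: 16900975/4194304

Derivation:
S_25 takes values m ≡ 1 (mod 2) with |m| ≤ 25; P(S_25=m) = C(25,(25+m)/2)/2^25.
Total paths: 2^25 = 33554432
Distribution: P(S=-25)=1/33554432, P(S=-23)=25/33554432, P(S=-21)=300/33554432, P(S=-19)=2300/33554432, P(S=-17)=12650/33554432, P(S=-15)=53130/33554432, P(S=-13)=177100/33554432, P(S=-11)=480700/33554432, P(S=-9)=1081575/33554432, P(S=-7)=2042975/33554432, P(S=-5)=3268760/33554432, P(S=-3)=4457400/33554432, P(S=-1)=5200300/33554432, P(S=1)=5200300/33554432, P(S=3)=4457400/33554432, P(S=5)=3268760/33554432, P(S=7)=2042975/33554432, P(S=9)=1081575/33554432, P(S=11)=480700/33554432, P(S=13)=177100/33554432, P(S=15)=53130/33554432, P(S=17)=12650/33554432, P(S=19)=2300/33554432, P(S=21)=300/33554432, P(S=23)=25/33554432, P(S=25)=1/33554432
E[|S_25|] = Σ_m |m|·P(S_25=m) = 135207800/33554432 = 16900975/4194304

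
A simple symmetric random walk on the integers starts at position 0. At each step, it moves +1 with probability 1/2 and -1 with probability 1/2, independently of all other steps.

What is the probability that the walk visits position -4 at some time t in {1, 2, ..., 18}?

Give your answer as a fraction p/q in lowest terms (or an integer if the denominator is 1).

Answer: 11773/32768

Derivation:
Count via complement. Let g(t,s) = #length-t paths at position s with S_1..S_t all ≠ -4.
g(t,s) = g(t-1,s-1) + g(t-1,s+1) for s ≠ -4; g(t,-4) = 0.
t=0: g(0,0)=1
t=1: g(1,-1)=1 g(1,1)=1
t=2: g(2,-2)=1 g(2,0)=2 g(2,2)=1
t=3: g(3,-3)=1 g(3,-1)=3 g(3,1)=3 g(3,3)=1
t=4: g(4,-2)=4 g(4,0)=6 g(4,2)=4 g(4,4)=1
t=5: g(5,-3)=4 g(5,-1)=10 g(5,1)=10 g(5,3)=5 g(5,5)=1
t=6: g(6,-2)=14 g(6,0)=20 g(6,2)=15 g(6,4)=6 g(6,6)=1
t=7: g(7,-3)=14 g(7,-1)=34 g(7,1)=35 g(7,3)=21 g(7,5)=7 g(7,7)=1
t=8: g(8,-2)=48 g(8,0)=69 g(8,2)=56 g(8,4)=28 g(8,6)=8 g(8,8)=1
t=9: g(9,-3)=48 g(9,-1)=117 g(9,1)=125 g(9,3)=84 g(9,5)=36 g(9,7)=9 g(9,9)=1
t=10: g(10,-2)=165 g(10,0)=242 g(10,2)=209 g(10,4)=120 g(10,6)=45 g(10,8)=10 g(10,10)=1
t=11: g(11,-3)=165 g(11,-1)=407 g(11,1)=451 g(11,3)=329 g(11,5)=165 g(11,7)=55 g(11,9)=11 g(11,11)=1
t=12: g(12,-2)=572 g(12,0)=858 g(12,2)=780 g(12,4)=494 g(12,6)=220 g(12,8)=66 g(12,10)=12 g(12,12)=1
t=13: g(13,-3)=572 g(13,-1)=1430 g(13,1)=1638 g(13,3)=1274 g(13,5)=714 g(13,7)=286 g(13,9)=78 g(13,11)=13 g(13,13)=1
t=14: g(14,-2)=2002 g(14,0)=3068 g(14,2)=2912 g(14,4)=1988 g(14,6)=1000 g(14,8)=364 g(14,10)=91 g(14,12)=14 g(14,14)=1
t=15: g(15,-3)=2002 g(15,-1)=5070 g(15,1)=5980 g(15,3)=4900 g(15,5)=2988 g(15,7)=1364 g(15,9)=455 g(15,11)=105 g(15,13)=15 g(15,15)=1
t=16: g(16,-2)=7072 g(16,0)=11050 g(16,2)=10880 g(16,4)=7888 g(16,6)=4352 g(16,8)=1819 g(16,10)=560 g(16,12)=120 g(16,14)=16 g(16,16)=1
t=17: g(17,-3)=7072 g(17,-1)=18122 g(17,1)=21930 g(17,3)=18768 g(17,5)=12240 g(17,7)=6171 g(17,9)=2379 g(17,11)=680 g(17,13)=136 g(17,15)=17 g(17,17)=1
t=18: g(18,-2)=25194 g(18,0)=40052 g(18,2)=40698 g(18,4)=31008 g(18,6)=18411 g(18,8)=8550 g(18,10)=3059 g(18,12)=816 g(18,14)=153 g(18,16)=18 g(18,18)=1
Paths never hitting -4: Σ_s g(18,s) = 167960
Paths hitting -4: 2^18 - 167960 = 94184
P = 94184/262144 = 11773/32768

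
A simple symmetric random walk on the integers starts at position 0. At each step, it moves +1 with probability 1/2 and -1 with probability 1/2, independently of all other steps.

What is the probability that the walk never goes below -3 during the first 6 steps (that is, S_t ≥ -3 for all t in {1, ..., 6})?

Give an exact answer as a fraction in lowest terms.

Let f(t,s) = #length-t paths at position s with S_1..S_t all ≥ -3.
f(t,s) = f(t-1,s-1) + f(t-1,s+1) for s ≥ -3; f(t,s) = 0 for s < -3.
t=0: f(0,0)=1
t=1: f(1,-1)=1 f(1,1)=1
t=2: f(2,-2)=1 f(2,0)=2 f(2,2)=1
t=3: f(3,-3)=1 f(3,-1)=3 f(3,1)=3 f(3,3)=1
t=4: f(4,-2)=4 f(4,0)=6 f(4,2)=4 f(4,4)=1
t=5: f(5,-3)=4 f(5,-1)=10 f(5,1)=10 f(5,3)=5 f(5,5)=1
t=6: f(6,-2)=14 f(6,0)=20 f(6,2)=15 f(6,4)=6 f(6,6)=1
Σ_s f(6,s) = 56
P = 56/64 = 7/8

Answer: 7/8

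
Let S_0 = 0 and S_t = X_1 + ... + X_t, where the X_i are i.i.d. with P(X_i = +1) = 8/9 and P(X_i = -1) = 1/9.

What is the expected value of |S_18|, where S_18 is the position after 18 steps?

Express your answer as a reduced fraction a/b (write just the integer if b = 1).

S_18 takes values m ≡ 0 (mod 2) with |m| ≤ 18; P(S_18=m) = C(18,(18+m)/2) · (8/9)^((18+m)/2) · (1/9)^((18-m)/2).
Distribution: P(S=-18)=1/150094635296999121, P(S=-16)=16/16677181699666569, P(S=-14)=1088/16677181699666569, P(S=-12)=139264/50031545098999707, P(S=-10)=1392640/16677181699666569, P(S=-8)=31195136/16677181699666569, P(S=-6)=1622147072/50031545098999707, P(S=-4)=7415529472/16677181699666569, P(S=-2)=81570824192/16677181699666569, P(S=0)=6525665935360/150094635296999121, P(S=2)=5220532748288/16677181699666569, P(S=4)=30374008717312/16677181699666569, P(S=6)=425236122042368/50031545098999707, P(S=8)=523367534821376/16677181699666569, P(S=10)=1495335813775360/16677181699666569, P(S=12)=9570149208162304/50031545098999707, P(S=14)=4785074604081152/16677181699666569, P(S=16)=4503599627370496/16677181699666569, P(S=18)=18014398509481984/150094635296999121
E[|S_18|] = Σ_m |m|·P(S_18=m) = 233480936419572866/16677181699666569

Answer: 233480936419572866/16677181699666569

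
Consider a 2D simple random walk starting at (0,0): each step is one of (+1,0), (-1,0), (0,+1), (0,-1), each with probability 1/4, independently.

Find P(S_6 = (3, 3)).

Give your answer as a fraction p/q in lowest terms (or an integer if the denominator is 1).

Answer: 5/1024

Derivation:
Let h be the number of horizontal steps (so 6-h are vertical). To end at (3,3) need (h+3)/2 right-steps and ((6-h)+3)/2 up-steps.
Sum over h with 3 ≤ h ≤ 3, h ≡ 1 (mod 2), 6-h ≡ 1 (mod 2):
h=3: C(6,3)·C(3,3)·C(3,3) = 20·1·1 = 20
Total favorable: 20
Total paths: 4^6 = 4096
P = 20/4096 = 5/1024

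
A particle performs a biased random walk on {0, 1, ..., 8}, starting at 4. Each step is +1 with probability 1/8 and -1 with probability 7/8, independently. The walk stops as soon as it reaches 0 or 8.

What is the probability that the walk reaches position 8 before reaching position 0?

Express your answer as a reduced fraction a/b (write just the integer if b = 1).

Biased walk: p = 1/8, q = 7/8, r = q/p = 7
Gambler's ruin: P(hit 8 before 0 | start at 4) = (1 - r^a)/(1 - r^N)
r^4 = 2401; r^8 = 5764801
P = (1 - 2401) / (1 - 5764801) = -2400 / -5764800 = 1/2402

Answer: 1/2402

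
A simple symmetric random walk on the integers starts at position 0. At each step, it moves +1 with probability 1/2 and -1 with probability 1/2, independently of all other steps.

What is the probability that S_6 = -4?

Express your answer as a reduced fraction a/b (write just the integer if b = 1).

Answer: 3/32

Derivation:
To reach position -4 after 6 steps: need 1 step of +1 and 5 of -1.
Favorable paths: C(6,1) = 6
Total paths: 2^6 = 64
P = 6/64 = 3/32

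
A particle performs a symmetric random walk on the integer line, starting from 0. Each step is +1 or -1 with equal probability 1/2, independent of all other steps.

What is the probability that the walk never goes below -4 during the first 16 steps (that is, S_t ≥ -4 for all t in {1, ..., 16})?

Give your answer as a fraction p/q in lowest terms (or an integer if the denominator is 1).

Let f(t,s) = #length-t paths at position s with S_1..S_t all ≥ -4.
f(t,s) = f(t-1,s-1) + f(t-1,s+1) for s ≥ -4; f(t,s) = 0 for s < -4.
t=0: f(0,0)=1
t=1: f(1,-1)=1 f(1,1)=1
t=2: f(2,-2)=1 f(2,0)=2 f(2,2)=1
t=3: f(3,-3)=1 f(3,-1)=3 f(3,1)=3 f(3,3)=1
t=4: f(4,-4)=1 f(4,-2)=4 f(4,0)=6 f(4,2)=4 f(4,4)=1
t=5: f(5,-3)=5 f(5,-1)=10 f(5,1)=10 f(5,3)=5 f(5,5)=1
t=6: f(6,-4)=5 f(6,-2)=15 f(6,0)=20 f(6,2)=15 f(6,4)=6 f(6,6)=1
t=7: f(7,-3)=20 f(7,-1)=35 f(7,1)=35 f(7,3)=21 f(7,5)=7 f(7,7)=1
t=8: f(8,-4)=20 f(8,-2)=55 f(8,0)=70 f(8,2)=56 f(8,4)=28 f(8,6)=8 f(8,8)=1
t=9: f(9,-3)=75 f(9,-1)=125 f(9,1)=126 f(9,3)=84 f(9,5)=36 f(9,7)=9 f(9,9)=1
t=10: f(10,-4)=75 f(10,-2)=200 f(10,0)=251 f(10,2)=210 f(10,4)=120 f(10,6)=45 f(10,8)=10 f(10,10)=1
t=11: f(11,-3)=275 f(11,-1)=451 f(11,1)=461 f(11,3)=330 f(11,5)=165 f(11,7)=55 f(11,9)=11 f(11,11)=1
t=12: f(12,-4)=275 f(12,-2)=726 f(12,0)=912 f(12,2)=791 f(12,4)=495 f(12,6)=220 f(12,8)=66 f(12,10)=12 f(12,12)=1
t=13: f(13,-3)=1001 f(13,-1)=1638 f(13,1)=1703 f(13,3)=1286 f(13,5)=715 f(13,7)=286 f(13,9)=78 f(13,11)=13 f(13,13)=1
t=14: f(14,-4)=1001 f(14,-2)=2639 f(14,0)=3341 f(14,2)=2989 f(14,4)=2001 f(14,6)=1001 f(14,8)=364 f(14,10)=91 f(14,12)=14 f(14,14)=1
t=15: f(15,-3)=3640 f(15,-1)=5980 f(15,1)=6330 f(15,3)=4990 f(15,5)=3002 f(15,7)=1365 f(15,9)=455 f(15,11)=105 f(15,13)=15 f(15,15)=1
t=16: f(16,-4)=3640 f(16,-2)=9620 f(16,0)=12310 f(16,2)=11320 f(16,4)=7992 f(16,6)=4367 f(16,8)=1820 f(16,10)=560 f(16,12)=120 f(16,14)=16 f(16,16)=1
Σ_s f(16,s) = 51766
P = 51766/65536 = 25883/32768

Answer: 25883/32768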